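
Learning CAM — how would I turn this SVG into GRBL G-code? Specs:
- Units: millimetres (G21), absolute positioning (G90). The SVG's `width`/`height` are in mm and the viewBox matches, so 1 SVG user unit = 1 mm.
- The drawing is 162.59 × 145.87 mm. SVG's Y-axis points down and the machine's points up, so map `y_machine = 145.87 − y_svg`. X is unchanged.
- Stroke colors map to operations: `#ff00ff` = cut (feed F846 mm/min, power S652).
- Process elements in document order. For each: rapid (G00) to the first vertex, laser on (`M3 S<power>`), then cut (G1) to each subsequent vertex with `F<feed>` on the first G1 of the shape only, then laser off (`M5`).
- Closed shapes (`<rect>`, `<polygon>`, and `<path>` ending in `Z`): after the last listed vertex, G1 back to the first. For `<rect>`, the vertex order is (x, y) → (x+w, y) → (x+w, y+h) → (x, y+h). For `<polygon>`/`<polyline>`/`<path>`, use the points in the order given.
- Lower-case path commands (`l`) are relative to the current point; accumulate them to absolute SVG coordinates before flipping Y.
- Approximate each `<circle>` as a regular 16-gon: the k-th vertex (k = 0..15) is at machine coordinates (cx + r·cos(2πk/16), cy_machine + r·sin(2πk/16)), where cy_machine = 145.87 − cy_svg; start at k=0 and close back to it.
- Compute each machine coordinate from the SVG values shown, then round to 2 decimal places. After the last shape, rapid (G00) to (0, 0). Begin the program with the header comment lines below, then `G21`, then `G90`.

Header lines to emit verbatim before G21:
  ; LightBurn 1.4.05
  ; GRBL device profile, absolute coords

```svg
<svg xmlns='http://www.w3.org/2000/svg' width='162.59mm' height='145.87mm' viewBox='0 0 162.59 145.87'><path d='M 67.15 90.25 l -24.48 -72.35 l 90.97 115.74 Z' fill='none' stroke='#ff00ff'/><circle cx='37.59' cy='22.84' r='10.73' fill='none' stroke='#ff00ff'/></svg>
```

; LightBurn 1.4.05
; GRBL device profile, absolute coords
G21
G90
G00 X67.15 Y55.62
M3 S652
G1 X42.67 Y127.97 F846
G1 X133.64 Y12.23
G1 X67.15 Y55.62
M5
G00 X48.32 Y123.03
M3 S652
G1 X47.50 Y127.14 F846
G1 X45.18 Y130.62
G1 X41.70 Y132.94
G1 X37.59 Y133.76
G1 X33.48 Y132.94
G1 X30.00 Y130.62
G1 X27.68 Y127.14
G1 X26.86 Y123.03
G1 X27.68 Y118.92
G1 X30.00 Y115.44
G1 X33.48 Y113.12
G1 X37.59 Y112.30
G1 X41.70 Y113.12
G1 X45.18 Y115.44
G1 X47.50 Y118.92
G1 X48.32 Y123.03
M5
G00 X0.00 Y0.00

1 u = 1 mm; y_m = 145.87 − y.

[1] `<path>` closed polygon, #ff00ff→cut S652 F846: (67.15,55.62) → (42.67,127.97) → (133.64,12.23) → (67.15,55.62) (closed)

[2] `<circle>` circle, #ff00ff→cut S652 F846: (48.32,123.03) → (47.50,127.14) → (45.18,130.62) → (41.70,132.94) → (37.59,133.76) → (33.48,132.94) → (30.00,130.62) → (27.68,127.14) → (26.86,123.03) → (27.68,118.92) → (30.00,115.44) → (33.48,113.12) → (37.59,112.30) → (41.70,113.12) → (45.18,115.44) → (47.50,118.92) → (48.32,123.03) (closed)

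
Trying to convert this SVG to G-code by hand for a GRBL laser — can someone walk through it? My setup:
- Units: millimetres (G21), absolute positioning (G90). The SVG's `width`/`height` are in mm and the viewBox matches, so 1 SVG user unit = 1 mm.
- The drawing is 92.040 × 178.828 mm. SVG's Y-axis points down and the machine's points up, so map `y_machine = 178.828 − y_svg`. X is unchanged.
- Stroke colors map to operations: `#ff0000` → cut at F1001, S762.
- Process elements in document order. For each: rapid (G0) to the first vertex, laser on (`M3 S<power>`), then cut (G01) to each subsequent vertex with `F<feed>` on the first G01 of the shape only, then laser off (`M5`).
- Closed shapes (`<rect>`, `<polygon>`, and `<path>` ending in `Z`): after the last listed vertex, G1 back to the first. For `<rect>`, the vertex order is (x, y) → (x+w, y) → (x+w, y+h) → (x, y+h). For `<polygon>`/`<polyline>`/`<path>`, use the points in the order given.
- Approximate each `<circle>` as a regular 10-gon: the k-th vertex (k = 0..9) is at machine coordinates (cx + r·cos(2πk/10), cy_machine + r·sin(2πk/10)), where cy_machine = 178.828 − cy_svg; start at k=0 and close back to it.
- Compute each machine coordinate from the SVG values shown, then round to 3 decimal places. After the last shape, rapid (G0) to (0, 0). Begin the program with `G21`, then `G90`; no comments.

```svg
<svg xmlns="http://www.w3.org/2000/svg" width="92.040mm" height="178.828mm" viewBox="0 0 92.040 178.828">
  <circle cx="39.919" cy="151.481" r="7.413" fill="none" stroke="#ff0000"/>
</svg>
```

viewBox `0 0 92.040 178.828` with mm width/height → 1 unit = 1 mm. Flip: y_m = 178.828 − y_svg.

**Shape 1** — `<circle>` circle, stroke `#ff0000` → cut (S762, F1001). Machine vertices: (47.332,27.347) → (45.916,31.704) → (42.210,34.397) → (37.628,34.397) → (33.922,31.704) → (32.506,27.347) → (33.922,22.990) → (37.628,20.297) → (42.210,20.297) → (45.916,22.990) → (47.332,27.347). Closed: final G1 returns to the first vertex.

G21
G90
G0 X47.332 Y27.347
M3 S762
G01 X45.916 Y31.704 F1001
G01 X42.210 Y34.397
G01 X37.628 Y34.397
G01 X33.922 Y31.704
G01 X32.506 Y27.347
G01 X33.922 Y22.990
G01 X37.628 Y20.297
G01 X42.210 Y20.297
G01 X45.916 Y22.990
G01 X47.332 Y27.347
M5
G0 X0.000 Y0.000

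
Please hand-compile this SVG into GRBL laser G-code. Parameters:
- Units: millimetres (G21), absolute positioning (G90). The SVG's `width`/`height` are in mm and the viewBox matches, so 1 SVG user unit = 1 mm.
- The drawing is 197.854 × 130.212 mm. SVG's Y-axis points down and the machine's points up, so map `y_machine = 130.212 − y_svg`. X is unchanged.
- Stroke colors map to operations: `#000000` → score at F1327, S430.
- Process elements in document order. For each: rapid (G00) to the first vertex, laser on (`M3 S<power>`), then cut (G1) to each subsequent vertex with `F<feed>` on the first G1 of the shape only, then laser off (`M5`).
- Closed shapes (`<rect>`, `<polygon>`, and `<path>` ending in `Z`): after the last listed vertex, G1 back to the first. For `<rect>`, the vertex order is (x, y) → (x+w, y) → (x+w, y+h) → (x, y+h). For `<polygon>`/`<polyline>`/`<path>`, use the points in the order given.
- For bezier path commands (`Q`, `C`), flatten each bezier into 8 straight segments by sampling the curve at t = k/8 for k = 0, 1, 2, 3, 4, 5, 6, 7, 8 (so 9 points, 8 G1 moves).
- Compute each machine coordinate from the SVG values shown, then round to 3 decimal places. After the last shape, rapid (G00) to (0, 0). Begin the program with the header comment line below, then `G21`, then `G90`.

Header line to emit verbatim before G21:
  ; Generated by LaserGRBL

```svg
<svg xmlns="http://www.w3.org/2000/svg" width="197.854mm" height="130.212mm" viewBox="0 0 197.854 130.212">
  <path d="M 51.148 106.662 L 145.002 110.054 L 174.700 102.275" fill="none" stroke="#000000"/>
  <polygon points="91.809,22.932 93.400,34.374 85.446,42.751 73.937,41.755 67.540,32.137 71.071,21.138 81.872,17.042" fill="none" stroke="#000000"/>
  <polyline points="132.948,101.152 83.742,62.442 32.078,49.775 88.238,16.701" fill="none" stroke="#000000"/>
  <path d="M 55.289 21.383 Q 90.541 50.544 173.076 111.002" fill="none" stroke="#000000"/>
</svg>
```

; Generated by LaserGRBL
G21
G90
G00 X51.148 Y23.550
M3 S430
G1 X145.002 Y20.158 F1327
G1 X174.700 Y27.937
M5
G00 X91.809 Y107.280
M3 S430
G1 X93.400 Y95.838 F1327
G1 X85.446 Y87.461
G1 X73.937 Y88.457
G1 X67.540 Y98.075
G1 X71.071 Y109.074
G1 X81.872 Y113.170
G1 X91.809 Y107.280
M5
G00 X132.948 Y29.060
M3 S430
G1 X83.742 Y67.770 F1327
G1 X32.078 Y80.437
G1 X88.238 Y113.511
M5
G00 X55.289 Y108.829
M3 S430
G1 X64.841 Y101.050 F1327
G1 X75.870 Y92.292
G1 X88.377 Y82.557
G1 X102.362 Y71.844
G1 X117.824 Y60.152
G1 X134.764 Y47.483
G1 X153.181 Y33.835
G1 X173.076 Y19.210
M5
G00 X0.000 Y0.000

Since the viewBox matches the mm dimensions, user units are millimetres directly. The only transform is the Y-flip y_m = 130.212 − y_svg.

Shape 1 is a open polyline drawn with `<path>`. Its stroke #000000 means score at S430, F1327. After flipping Y the toolpath is (51.148,23.550) → (145.002,20.158) → (174.700,27.937).

Shape 2 is a regular polygon drawn with `<polygon>`. Its stroke #000000 means score at S430, F1327. After flipping Y the toolpath is (91.809,107.280) → (93.400,95.838) → (85.446,87.461) → (73.937,88.457) → (67.540,98.075) → (71.071,109.074) → (81.872,113.170) → (91.809,107.280), returning to the start.

Shape 3 is a open polyline drawn with `<polyline>`. Its stroke #000000 means score at S430, F1327. After flipping Y the toolpath is (132.948,29.060) → (83.742,67.770) → (32.078,80.437) → (88.238,113.511).

Shape 4 is a quadratic bezier drawn with `<path>`. Its stroke #000000 means score at S430, F1327. After flipping Y the toolpath is (55.289,108.829) → (64.841,101.050) → (75.870,92.292) → (88.377,82.557) → (102.362,71.844) → (117.824,60.152) → (134.764,47.483) → (153.181,33.835) → (173.076,19.210).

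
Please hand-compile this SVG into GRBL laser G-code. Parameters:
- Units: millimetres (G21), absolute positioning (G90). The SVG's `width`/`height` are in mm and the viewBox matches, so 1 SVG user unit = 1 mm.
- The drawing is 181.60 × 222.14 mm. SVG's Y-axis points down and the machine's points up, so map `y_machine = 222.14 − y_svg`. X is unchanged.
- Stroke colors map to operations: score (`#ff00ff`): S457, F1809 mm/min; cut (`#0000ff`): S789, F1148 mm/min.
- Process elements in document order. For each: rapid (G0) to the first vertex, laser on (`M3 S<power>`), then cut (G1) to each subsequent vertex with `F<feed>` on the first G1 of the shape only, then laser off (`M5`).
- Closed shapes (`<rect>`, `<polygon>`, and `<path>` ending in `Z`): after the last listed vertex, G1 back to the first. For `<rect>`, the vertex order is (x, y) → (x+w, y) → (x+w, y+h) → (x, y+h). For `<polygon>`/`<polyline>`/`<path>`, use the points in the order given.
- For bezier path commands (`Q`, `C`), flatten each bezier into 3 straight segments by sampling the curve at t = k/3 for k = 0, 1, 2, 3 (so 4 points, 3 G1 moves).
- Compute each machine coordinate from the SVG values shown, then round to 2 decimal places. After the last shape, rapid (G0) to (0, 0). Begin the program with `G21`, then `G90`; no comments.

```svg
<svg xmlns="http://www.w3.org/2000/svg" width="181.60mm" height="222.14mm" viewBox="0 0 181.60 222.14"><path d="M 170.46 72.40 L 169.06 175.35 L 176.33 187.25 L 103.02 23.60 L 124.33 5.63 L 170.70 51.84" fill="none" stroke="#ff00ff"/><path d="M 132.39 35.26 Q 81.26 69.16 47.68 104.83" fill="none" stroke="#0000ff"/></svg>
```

Since the viewBox matches the mm dimensions, user units are millimetres directly. The only transform is the Y-flip y_m = 222.14 − y_svg.

Shape 1 is a open polyline drawn with `<path>`. Its stroke #ff00ff means score at S457, F1809. After flipping Y the toolpath is (170.46,149.74) → (169.06,46.79) → (176.33,34.89) → (103.02,198.54) → (124.33,216.51) → (170.70,170.30).

Shape 2 is a quadratic bezier drawn with `<path>`. Its stroke #0000ff means cut at S789, F1148. After flipping Y the toolpath is (132.39,186.88) → (100.25,164.08) → (72.02,140.89) → (47.68,117.31).

G21
G90
G0 X170.46 Y149.74
M3 S457
G1 X169.06 Y46.79 F1809
G1 X176.33 Y34.89
G1 X103.02 Y198.54
G1 X124.33 Y216.51
G1 X170.70 Y170.30
M5
G0 X132.39 Y186.88
M3 S789
G1 X100.25 Y164.08 F1148
G1 X72.02 Y140.89
G1 X47.68 Y117.31
M5
G0 X0.00 Y0.00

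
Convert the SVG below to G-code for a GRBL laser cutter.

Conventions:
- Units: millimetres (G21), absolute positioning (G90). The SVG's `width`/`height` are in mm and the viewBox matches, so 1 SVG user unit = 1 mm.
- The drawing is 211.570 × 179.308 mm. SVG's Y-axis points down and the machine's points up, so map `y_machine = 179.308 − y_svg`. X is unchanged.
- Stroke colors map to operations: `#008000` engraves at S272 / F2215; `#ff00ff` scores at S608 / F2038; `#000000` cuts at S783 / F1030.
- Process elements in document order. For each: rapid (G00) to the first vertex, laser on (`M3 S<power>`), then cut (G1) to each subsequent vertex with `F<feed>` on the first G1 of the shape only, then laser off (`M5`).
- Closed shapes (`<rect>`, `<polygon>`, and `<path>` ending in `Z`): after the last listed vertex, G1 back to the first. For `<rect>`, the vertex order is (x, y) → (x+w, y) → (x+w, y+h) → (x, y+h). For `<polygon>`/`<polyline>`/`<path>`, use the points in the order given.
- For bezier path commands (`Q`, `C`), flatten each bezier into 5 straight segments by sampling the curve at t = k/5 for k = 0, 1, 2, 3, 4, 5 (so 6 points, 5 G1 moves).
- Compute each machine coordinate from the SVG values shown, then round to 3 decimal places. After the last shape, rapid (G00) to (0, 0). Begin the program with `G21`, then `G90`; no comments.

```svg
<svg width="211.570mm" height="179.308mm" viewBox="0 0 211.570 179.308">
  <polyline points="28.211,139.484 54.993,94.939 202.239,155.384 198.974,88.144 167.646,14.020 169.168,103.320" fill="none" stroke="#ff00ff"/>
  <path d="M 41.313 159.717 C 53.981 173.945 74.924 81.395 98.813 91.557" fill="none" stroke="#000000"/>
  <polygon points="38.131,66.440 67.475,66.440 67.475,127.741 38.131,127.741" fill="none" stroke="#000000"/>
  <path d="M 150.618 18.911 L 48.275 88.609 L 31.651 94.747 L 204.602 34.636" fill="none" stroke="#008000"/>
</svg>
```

G21
G90
G00 X28.211 Y39.824
M3 S608
G1 X54.993 Y84.369 F2038
G1 X202.239 Y23.924
G1 X198.974 Y91.164
G1 X167.646 Y165.288
G1 X169.168 Y75.988
M5
G00 X41.313 Y19.591
M3 S783
G1 X49.864 Y22.192 F1030
G1 X60.146 Y40.363
G1 X71.901 Y64.051
G1 X84.876 Y83.199
G1 X98.813 Y87.751
M5
G00 X38.131 Y112.868
M3 S783
G1 X67.475 Y112.868 F1030
G1 X67.475 Y51.567
G1 X38.131 Y51.567
G1 X38.131 Y112.868
M5
G00 X150.618 Y160.397
M3 S272
G1 X48.275 Y90.699 F2215
G1 X31.651 Y84.561
G1 X204.602 Y144.672
M5
G00 X0.000 Y0.000

Since the viewBox matches the mm dimensions, user units are millimetres directly. The only transform is the Y-flip y_m = 179.308 − y_svg.

Shape 1 is a open polyline drawn with `<polyline>`. Its stroke #ff00ff means score at S608, F2038. After flipping Y the toolpath is (28.211,39.824) → (54.993,84.369) → (202.239,23.924) → (198.974,91.164) → (167.646,165.288) → (169.168,75.988).

Shape 2 is a cubic bezier drawn with `<path>`. Its stroke #000000 means cut at S783, F1030. After flipping Y the toolpath is (41.313,19.591) → (49.864,22.192) → (60.146,40.363) → (71.901,64.051) → (84.876,83.199) → (98.813,87.751).

Shape 3 is a rectangle drawn with `<polygon>`. Its stroke #000000 means cut at S783, F1030. After flipping Y the toolpath is (38.131,112.868) → (67.475,112.868) → (67.475,51.567) → (38.131,51.567) → (38.131,112.868), returning to the start.

Shape 4 is a open polyline drawn with `<path>`. Its stroke #008000 means engrave at S272, F2215. After flipping Y the toolpath is (150.618,160.397) → (48.275,90.699) → (31.651,84.561) → (204.602,144.672).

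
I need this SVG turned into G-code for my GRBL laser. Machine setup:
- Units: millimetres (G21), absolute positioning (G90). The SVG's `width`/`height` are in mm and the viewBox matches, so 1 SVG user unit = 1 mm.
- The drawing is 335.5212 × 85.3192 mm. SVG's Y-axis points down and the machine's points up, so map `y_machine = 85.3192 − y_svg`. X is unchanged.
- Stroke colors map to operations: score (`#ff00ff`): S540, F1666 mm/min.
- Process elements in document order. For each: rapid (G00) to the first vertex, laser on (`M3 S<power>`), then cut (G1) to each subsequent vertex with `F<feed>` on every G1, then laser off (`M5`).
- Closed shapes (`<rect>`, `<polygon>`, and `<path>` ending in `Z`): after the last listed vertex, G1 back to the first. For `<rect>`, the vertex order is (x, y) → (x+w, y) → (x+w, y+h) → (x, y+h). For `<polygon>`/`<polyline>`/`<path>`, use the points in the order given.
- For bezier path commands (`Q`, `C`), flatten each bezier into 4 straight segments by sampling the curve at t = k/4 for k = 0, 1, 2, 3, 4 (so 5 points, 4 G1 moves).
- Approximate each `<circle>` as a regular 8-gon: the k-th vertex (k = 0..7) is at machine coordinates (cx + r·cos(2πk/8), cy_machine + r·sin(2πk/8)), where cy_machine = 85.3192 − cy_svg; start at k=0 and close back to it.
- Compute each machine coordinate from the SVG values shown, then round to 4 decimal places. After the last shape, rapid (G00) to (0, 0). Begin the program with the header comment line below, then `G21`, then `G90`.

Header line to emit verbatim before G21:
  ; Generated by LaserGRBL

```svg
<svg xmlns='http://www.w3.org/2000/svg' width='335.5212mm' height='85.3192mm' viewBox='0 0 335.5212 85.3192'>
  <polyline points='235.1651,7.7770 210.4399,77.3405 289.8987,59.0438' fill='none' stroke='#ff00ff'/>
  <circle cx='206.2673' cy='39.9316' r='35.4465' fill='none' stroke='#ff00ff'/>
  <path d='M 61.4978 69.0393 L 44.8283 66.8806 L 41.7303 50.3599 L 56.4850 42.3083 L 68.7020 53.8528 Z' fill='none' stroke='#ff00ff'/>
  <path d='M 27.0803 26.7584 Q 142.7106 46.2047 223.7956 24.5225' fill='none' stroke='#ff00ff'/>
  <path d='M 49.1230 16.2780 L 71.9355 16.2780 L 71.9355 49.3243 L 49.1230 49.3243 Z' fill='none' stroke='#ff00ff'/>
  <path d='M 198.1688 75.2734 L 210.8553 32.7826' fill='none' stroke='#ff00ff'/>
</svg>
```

; Generated by LaserGRBL
G21
G90
G00 X235.1651 Y77.5422
M3 S540
G1 X210.4399 Y7.9787 F1666
G1 X289.8987 Y26.2754 F1666
M5
G00 X241.7138 Y45.3876
M3 S540
G1 X231.3318 Y70.4521 F1666
G1 X206.2673 Y80.8341 F1666
G1 X181.2028 Y70.4521 F1666
G1 X170.8208 Y45.3876 F1666
G1 X181.2028 Y20.3231 F1666
G1 X206.2673 Y9.9411 F1666
G1 X231.3318 Y20.3231 F1666
G1 X241.7138 Y45.3876 F1666
M5
G00 X61.4978 Y16.2799
M3 S540
G1 X44.8283 Y18.4386 F1666
G1 X41.7303 Y34.9593 F1666
G1 X56.4850 Y43.0109 F1666
G1 X68.7020 Y31.4664 F1666
G1 X61.4978 Y16.2799 F1666
M5
G00 X27.0803 Y58.5608
M3 S540
G1 X82.7364 Y51.4082 F1666
G1 X134.0743 Y49.3966 F1666
G1 X181.0940 Y52.5261 F1666
G1 X223.7956 Y60.7967 F1666
M5
G00 X49.1230 Y69.0412
M3 S540
G1 X71.9355 Y69.0412 F1666
G1 X71.9355 Y35.9949 F1666
G1 X49.1230 Y35.9949 F1666
G1 X49.1230 Y69.0412 F1666
M5
G00 X198.1688 Y10.0458
M3 S540
G1 X210.8553 Y52.5366 F1666
M5
G00 X0.0000 Y0.0000

viewBox `0 0 335.5212 85.3192` with mm width/height → 1 unit = 1 mm. Flip: y_m = 85.3192 − y_svg.

**Shape 1** — `<polyline>` open polyline, stroke `#ff00ff` → score (S540, F1666). Machine vertices: (235.1651,77.5422) → (210.4399,7.9787) → (289.8987,26.2754). Open path.

**Shape 2** — `<circle>` circle, stroke `#ff00ff` → score (S540, F1666). Machine vertices: (241.7138,45.3876) → (231.3318,70.4521) → (206.2673,80.8341) → (181.2028,70.4521) → (170.8208,45.3876) → (181.2028,20.3231) → (206.2673,9.9411) → (231.3318,20.3231) → (241.7138,45.3876). Closed: final G1 returns to the first vertex.

**Shape 3** — `<path>` regular polygon, stroke `#ff00ff` → score (S540, F1666). Machine vertices: (61.4978,16.2799) → (44.8283,18.4386) → (41.7303,34.9593) → (56.4850,43.0109) → (68.7020,31.4664) → (61.4978,16.2799). Closed: final G1 returns to the first vertex.

**Shape 4** — `<path>` quadratic bezier, stroke `#ff00ff` → score (S540, F1666). Control points (SVG): P0=(27.0803,26.7584), P1=(142.7106,46.2047), P2=(223.7956,24.5225); sampled at t=k/4. Machine vertices: (27.0803,58.5608) → (82.7364,51.4082) → (134.0743,49.3966) → (181.0940,52.5261) → (223.7956,60.7967). Open path.

**Shape 5** — `<path>` rectangle, stroke `#ff00ff` → score (S540, F1666). Machine vertices: (49.1230,69.0412) → (71.9355,69.0412) → (71.9355,35.9949) → (49.1230,35.9949) → (49.1230,69.0412). Closed: final G1 returns to the first vertex.

**Shape 6** — `<path>` line segment, stroke `#ff00ff` → score (S540, F1666). Machine vertices: (198.1688,10.0458) → (210.8553,52.5366). Open path.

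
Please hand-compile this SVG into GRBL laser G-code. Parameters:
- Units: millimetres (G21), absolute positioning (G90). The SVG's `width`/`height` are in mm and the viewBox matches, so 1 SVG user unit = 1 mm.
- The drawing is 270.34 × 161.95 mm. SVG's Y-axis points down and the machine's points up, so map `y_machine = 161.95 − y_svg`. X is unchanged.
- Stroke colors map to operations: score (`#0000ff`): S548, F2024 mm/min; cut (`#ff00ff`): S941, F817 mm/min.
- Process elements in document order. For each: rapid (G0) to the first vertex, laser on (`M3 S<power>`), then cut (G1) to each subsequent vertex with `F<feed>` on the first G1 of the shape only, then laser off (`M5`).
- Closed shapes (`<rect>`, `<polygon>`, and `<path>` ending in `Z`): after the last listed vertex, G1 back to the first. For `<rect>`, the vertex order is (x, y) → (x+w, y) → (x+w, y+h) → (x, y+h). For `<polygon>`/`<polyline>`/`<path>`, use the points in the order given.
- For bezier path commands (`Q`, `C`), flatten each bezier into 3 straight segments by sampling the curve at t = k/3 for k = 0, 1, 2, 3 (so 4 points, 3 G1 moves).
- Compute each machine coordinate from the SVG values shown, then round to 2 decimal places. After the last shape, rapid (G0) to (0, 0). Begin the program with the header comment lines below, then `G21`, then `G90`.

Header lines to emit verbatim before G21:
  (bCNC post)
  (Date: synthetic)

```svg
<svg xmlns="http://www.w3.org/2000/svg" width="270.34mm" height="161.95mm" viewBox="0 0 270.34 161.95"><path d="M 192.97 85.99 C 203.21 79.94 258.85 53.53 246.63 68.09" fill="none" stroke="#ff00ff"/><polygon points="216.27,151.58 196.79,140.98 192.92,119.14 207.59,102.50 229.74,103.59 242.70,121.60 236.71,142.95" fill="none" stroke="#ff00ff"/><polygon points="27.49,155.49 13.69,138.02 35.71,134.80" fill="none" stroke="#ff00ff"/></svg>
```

(bCNC post)
(Date: synthetic)
G21
G90
G0 X192.97 Y75.96
M3 S941
G1 X214.15 Y86.53 F817
G1 X240.42 Y97.03
G1 X246.63 Y93.86
M5
G0 X216.27 Y10.37
M3 S941
G1 X196.79 Y20.97 F817
G1 X192.92 Y42.81
G1 X207.59 Y59.45
G1 X229.74 Y58.36
G1 X242.70 Y40.35
G1 X236.71 Y19.00
G1 X216.27 Y10.37
M5
G0 X27.49 Y6.46
M3 S941
G1 X13.69 Y23.93 F817
G1 X35.71 Y27.15
G1 X27.49 Y6.46
M5
G0 X0.00 Y0.00

Since the viewBox matches the mm dimensions, user units are millimetres directly. The only transform is the Y-flip y_m = 161.95 − y_svg.

Shape 1 is a cubic bezier drawn with `<path>`. Its stroke #ff00ff means cut at S941, F817. After flipping Y the toolpath is (192.97,75.96) → (214.15,86.53) → (240.42,97.03) → (246.63,93.86).

Shape 2 is a regular polygon drawn with `<polygon>`. Its stroke #ff00ff means cut at S941, F817. After flipping Y the toolpath is (216.27,10.37) → (196.79,20.97) → (192.92,42.81) → (207.59,59.45) → (229.74,58.36) → (242.70,40.35) → (236.71,19.00) → (216.27,10.37), returning to the start.

Shape 3 is a regular polygon drawn with `<polygon>`. Its stroke #ff00ff means cut at S941, F817. After flipping Y the toolpath is (27.49,6.46) → (13.69,23.93) → (35.71,27.15) → (27.49,6.46), returning to the start.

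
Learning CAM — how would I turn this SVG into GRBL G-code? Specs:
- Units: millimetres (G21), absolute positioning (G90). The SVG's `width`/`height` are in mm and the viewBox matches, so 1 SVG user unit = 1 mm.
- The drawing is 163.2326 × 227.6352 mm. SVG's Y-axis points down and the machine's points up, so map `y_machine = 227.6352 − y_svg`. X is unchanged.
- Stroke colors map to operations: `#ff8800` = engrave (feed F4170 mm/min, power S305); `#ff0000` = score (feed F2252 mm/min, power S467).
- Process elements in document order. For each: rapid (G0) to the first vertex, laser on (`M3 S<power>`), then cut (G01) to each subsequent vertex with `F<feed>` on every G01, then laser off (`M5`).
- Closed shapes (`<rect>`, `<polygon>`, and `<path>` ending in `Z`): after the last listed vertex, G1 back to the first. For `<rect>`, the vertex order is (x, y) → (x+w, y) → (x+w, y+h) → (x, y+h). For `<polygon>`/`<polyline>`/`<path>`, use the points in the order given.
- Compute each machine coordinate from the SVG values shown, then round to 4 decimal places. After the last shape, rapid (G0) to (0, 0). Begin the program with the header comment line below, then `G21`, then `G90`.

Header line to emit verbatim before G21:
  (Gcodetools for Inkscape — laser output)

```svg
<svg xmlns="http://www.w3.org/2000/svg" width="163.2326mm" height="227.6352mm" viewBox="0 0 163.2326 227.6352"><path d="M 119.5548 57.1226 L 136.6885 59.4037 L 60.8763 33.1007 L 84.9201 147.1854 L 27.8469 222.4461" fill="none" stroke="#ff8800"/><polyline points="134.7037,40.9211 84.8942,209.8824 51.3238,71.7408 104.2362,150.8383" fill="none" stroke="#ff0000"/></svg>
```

Since the viewBox matches the mm dimensions, user units are millimetres directly. The only transform is the Y-flip y_m = 227.6352 − y_svg.

Shape 1 is a open polyline drawn with `<path>`. Its stroke #ff8800 means engrave at S305, F4170. After flipping Y the toolpath is (119.5548,170.5126) → (136.6885,168.2315) → (60.8763,194.5345) → (84.9201,80.4498) → (27.8469,5.1891).

Shape 2 is a open polyline drawn with `<polyline>`. Its stroke #ff0000 means score at S467, F2252. After flipping Y the toolpath is (134.7037,186.7141) → (84.8942,17.7528) → (51.3238,155.8944) → (104.2362,76.7969).

(Gcodetools for Inkscape — laser output)
G21
G90
G0 X119.5548 Y170.5126
M3 S305
G01 X136.6885 Y168.2315 F4170
G01 X60.8763 Y194.5345 F4170
G01 X84.9201 Y80.4498 F4170
G01 X27.8469 Y5.1891 F4170
M5
G0 X134.7037 Y186.7141
M3 S467
G01 X84.8942 Y17.7528 F2252
G01 X51.3238 Y155.8944 F2252
G01 X104.2362 Y76.7969 F2252
M5
G0 X0.0000 Y0.0000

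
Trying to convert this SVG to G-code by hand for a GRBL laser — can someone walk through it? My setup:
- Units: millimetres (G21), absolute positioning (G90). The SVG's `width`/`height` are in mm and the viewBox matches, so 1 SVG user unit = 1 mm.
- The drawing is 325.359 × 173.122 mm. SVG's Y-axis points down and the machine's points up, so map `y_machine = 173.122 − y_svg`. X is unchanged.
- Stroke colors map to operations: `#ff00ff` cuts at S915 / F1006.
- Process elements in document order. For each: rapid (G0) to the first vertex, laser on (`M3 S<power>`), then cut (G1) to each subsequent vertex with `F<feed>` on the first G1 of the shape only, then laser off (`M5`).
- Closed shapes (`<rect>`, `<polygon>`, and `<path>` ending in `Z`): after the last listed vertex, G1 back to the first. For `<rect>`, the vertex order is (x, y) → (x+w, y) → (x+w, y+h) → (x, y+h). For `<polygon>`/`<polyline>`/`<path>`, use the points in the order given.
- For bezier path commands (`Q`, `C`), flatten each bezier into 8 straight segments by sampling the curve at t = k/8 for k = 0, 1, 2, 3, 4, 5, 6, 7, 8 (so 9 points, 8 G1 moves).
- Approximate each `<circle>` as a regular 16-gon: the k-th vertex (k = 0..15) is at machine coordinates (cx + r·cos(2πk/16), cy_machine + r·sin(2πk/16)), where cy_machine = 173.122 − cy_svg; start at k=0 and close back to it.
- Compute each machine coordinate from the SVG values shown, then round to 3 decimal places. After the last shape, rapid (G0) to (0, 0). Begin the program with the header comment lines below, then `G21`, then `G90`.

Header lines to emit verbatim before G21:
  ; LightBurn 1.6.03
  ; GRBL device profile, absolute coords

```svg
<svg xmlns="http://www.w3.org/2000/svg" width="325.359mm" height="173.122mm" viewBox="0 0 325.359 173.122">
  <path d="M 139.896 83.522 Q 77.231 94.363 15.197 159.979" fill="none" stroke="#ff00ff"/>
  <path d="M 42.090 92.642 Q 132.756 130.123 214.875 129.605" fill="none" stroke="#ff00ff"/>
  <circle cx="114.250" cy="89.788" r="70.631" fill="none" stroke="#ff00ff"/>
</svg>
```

Since the viewBox matches the mm dimensions, user units are millimetres directly. The only transform is the Y-flip y_m = 173.122 − y_svg.

Shape 1 is a quadratic bezier drawn with `<path>`. Its stroke #ff00ff means cut at S915, F1006. After flipping Y the toolpath is (139.896,89.600) → (124.240,86.034) → (108.603,80.756) → (92.986,73.767) → (77.389,65.065) → (61.811,54.652) → (46.253,42.528) → (30.715,28.691) → (15.197,13.143).

Shape 2 is a quadratic bezier drawn with `<path>`. Its stroke #ff00ff means cut at S915, F1006. After flipping Y the toolpath is (42.090,80.480) → (64.623,71.703) → (86.889,64.114) → (108.888,57.713) → (130.619,52.499) → (152.084,48.472) → (173.281,45.633) → (194.212,43.981) → (214.875,43.517).

Shape 3 is a circle drawn with `<circle>`. Its stroke #ff00ff means cut at S915, F1006. After flipping Y the toolpath is (184.881,83.334) → (179.505,110.363) → (164.194,133.278) → (141.279,148.589) → (114.250,153.965) → (87.221,148.589) → (64.306,133.278) → (48.995,110.363) → (43.619,83.334) → (48.995,56.305) → (64.306,33.390) → (87.221,18.079) → (114.250,12.703) → (141.279,18.079) → (164.194,33.390) → (179.505,56.305) → (184.881,83.334), returning to the start.

; LightBurn 1.6.03
; GRBL device profile, absolute coords
G21
G90
G0 X139.896 Y89.600
M3 S915
G1 X124.240 Y86.034 F1006
G1 X108.603 Y80.756
G1 X92.986 Y73.767
G1 X77.389 Y65.065
G1 X61.811 Y54.652
G1 X46.253 Y42.528
G1 X30.715 Y28.691
G1 X15.197 Y13.143
M5
G0 X42.090 Y80.480
M3 S915
G1 X64.623 Y71.703 F1006
G1 X86.889 Y64.114
G1 X108.888 Y57.713
G1 X130.619 Y52.499
G1 X152.084 Y48.472
G1 X173.281 Y45.633
G1 X194.212 Y43.981
G1 X214.875 Y43.517
M5
G0 X184.881 Y83.334
M3 S915
G1 X179.505 Y110.363 F1006
G1 X164.194 Y133.278
G1 X141.279 Y148.589
G1 X114.250 Y153.965
G1 X87.221 Y148.589
G1 X64.306 Y133.278
G1 X48.995 Y110.363
G1 X43.619 Y83.334
G1 X48.995 Y56.305
G1 X64.306 Y33.390
G1 X87.221 Y18.079
G1 X114.250 Y12.703
G1 X141.279 Y18.079
G1 X164.194 Y33.390
G1 X179.505 Y56.305
G1 X184.881 Y83.334
M5
G0 X0.000 Y0.000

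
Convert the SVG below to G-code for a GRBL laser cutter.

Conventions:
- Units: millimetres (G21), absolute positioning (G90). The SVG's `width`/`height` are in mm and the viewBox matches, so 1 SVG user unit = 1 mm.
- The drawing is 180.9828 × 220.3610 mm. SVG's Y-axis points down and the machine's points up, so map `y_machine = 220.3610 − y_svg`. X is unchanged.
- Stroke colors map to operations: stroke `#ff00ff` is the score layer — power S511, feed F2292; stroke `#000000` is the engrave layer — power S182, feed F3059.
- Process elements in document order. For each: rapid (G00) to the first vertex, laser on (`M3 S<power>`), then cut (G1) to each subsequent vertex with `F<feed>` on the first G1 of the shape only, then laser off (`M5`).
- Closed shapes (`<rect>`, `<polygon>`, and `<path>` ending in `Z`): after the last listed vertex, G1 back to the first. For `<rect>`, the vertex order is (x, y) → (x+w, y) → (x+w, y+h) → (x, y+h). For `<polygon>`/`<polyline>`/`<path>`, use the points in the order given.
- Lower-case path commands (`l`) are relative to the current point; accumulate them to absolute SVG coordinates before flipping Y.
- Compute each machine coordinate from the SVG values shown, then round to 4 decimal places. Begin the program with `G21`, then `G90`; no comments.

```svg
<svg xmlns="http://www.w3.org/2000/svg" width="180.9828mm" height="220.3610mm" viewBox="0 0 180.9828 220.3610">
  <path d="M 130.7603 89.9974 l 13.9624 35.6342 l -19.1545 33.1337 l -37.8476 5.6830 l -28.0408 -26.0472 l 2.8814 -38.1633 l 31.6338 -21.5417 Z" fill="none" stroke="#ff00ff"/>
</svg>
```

1 u = 1 mm; y_m = 220.3610 − y.

[1] `<path>` regular polygon, #ff00ff→score S511 F2292: (130.7603,130.3636) → (144.7227,94.7294) → (125.5682,61.5957) → (87.7206,55.9127) → (59.6798,81.9599) → (62.5612,120.1232) → (94.1950,141.6649) → (130.7603,130.3636) (closed)

G21
G90
G00 X130.7603 Y130.3636
M3 S511
G1 X144.7227 Y94.7294 F2292
G1 X125.5682 Y61.5957
G1 X87.7206 Y55.9127
G1 X59.6798 Y81.9599
G1 X62.5612 Y120.1232
G1 X94.1950 Y141.6649
G1 X130.7603 Y130.3636
M5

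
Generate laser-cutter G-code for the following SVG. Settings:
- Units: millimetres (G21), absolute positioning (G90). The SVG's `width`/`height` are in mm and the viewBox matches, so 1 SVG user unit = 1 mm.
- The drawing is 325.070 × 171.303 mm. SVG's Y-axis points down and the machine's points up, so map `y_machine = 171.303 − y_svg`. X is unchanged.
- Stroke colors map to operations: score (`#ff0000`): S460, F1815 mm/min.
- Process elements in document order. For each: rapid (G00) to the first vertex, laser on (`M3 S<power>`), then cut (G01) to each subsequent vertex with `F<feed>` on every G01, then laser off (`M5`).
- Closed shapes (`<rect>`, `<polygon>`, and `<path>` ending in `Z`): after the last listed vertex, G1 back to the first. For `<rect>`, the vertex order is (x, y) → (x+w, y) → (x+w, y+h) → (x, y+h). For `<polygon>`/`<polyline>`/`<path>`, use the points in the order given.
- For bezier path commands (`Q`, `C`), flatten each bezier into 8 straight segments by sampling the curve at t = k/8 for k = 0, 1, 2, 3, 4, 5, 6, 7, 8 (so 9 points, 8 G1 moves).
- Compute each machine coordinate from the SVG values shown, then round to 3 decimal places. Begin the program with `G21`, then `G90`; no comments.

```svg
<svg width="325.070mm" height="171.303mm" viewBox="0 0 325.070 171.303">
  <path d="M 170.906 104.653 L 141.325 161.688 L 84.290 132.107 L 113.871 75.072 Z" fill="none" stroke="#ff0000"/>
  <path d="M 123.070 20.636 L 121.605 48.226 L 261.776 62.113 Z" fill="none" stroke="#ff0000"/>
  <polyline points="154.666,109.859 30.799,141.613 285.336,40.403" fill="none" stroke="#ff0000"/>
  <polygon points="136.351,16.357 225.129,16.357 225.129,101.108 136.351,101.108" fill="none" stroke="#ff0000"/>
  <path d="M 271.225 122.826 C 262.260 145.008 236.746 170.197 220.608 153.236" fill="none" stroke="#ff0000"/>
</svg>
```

1 u = 1 mm; y_m = 171.303 − y.

[1] `<path>` regular polygon, #ff0000→score S460 F1815: (170.906,66.650) → (141.325,9.615) → (84.290,39.196) → (113.871,96.231) → (170.906,66.650) (closed)

[2] `<path>` closed polygon, #ff0000→score S460 F1815: (123.070,150.667) → (121.605,123.077) → (261.776,109.190) → (123.070,150.667) (closed)

[3] `<polyline>` open polyline, #ff0000→score S460 F1815: (154.666,61.444) → (30.799,29.690) → (285.336,130.900)

[4] `<polygon>` rectangle, #ff0000→score S460 F1815: (136.351,154.946) → (225.129,154.946) → (225.129,70.195) → (136.351,70.195) → (136.351,154.946) (closed)

[5] `<path>` cubic bezier, #ff0000→score S460 F1815: (271.225,48.477) → (267.138,40.106) → (261.803,31.982) → (255.525,24.635) → (248.606,18.593) → (241.352,14.387) → (234.064,12.544) → (227.049,13.594) → (220.608,18.067)

G21
G90
G00 X170.906 Y66.650
M3 S460
G01 X141.325 Y9.615 F1815
G01 X84.290 Y39.196 F1815
G01 X113.871 Y96.231 F1815
G01 X170.906 Y66.650 F1815
M5
G00 X123.070 Y150.667
M3 S460
G01 X121.605 Y123.077 F1815
G01 X261.776 Y109.190 F1815
G01 X123.070 Y150.667 F1815
M5
G00 X154.666 Y61.444
M3 S460
G01 X30.799 Y29.690 F1815
G01 X285.336 Y130.900 F1815
M5
G00 X136.351 Y154.946
M3 S460
G01 X225.129 Y154.946 F1815
G01 X225.129 Y70.195 F1815
G01 X136.351 Y70.195 F1815
G01 X136.351 Y154.946 F1815
M5
G00 X271.225 Y48.477
M3 S460
G01 X267.138 Y40.106 F1815
G01 X261.803 Y31.982 F1815
G01 X255.525 Y24.635 F1815
G01 X248.606 Y18.593 F1815
G01 X241.352 Y14.387 F1815
G01 X234.064 Y12.544 F1815
G01 X227.049 Y13.594 F1815
G01 X220.608 Y18.067 F1815
M5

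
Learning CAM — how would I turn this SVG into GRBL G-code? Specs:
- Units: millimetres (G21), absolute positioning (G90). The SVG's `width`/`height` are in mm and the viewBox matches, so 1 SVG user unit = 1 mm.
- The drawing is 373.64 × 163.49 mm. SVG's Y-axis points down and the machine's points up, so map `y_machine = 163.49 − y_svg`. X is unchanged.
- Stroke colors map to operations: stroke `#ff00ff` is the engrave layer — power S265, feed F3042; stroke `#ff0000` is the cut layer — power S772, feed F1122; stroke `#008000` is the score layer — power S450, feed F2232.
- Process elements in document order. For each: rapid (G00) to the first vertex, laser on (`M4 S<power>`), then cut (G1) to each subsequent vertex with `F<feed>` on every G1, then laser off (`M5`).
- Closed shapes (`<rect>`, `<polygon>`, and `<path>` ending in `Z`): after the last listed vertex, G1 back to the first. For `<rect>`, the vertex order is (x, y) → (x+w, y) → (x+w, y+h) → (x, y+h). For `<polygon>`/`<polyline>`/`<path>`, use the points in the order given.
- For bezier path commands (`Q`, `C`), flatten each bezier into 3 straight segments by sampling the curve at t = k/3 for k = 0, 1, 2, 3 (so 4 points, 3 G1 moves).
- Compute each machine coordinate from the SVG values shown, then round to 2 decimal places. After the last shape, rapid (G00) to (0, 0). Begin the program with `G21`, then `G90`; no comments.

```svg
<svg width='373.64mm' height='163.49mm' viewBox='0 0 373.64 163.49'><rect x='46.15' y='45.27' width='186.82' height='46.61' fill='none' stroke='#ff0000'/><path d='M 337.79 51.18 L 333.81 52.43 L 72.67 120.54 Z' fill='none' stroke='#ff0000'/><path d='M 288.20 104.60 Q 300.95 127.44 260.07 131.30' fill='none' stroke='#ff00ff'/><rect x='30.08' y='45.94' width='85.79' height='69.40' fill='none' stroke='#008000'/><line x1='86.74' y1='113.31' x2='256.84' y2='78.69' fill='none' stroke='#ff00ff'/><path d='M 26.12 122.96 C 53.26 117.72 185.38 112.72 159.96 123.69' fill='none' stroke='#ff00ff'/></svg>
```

viewBox `0 0 373.64 163.49` with mm width/height → 1 unit = 1 mm. Flip: y_m = 163.49 − y_svg.

**Shape 1** — `<rect>` rectangle, stroke `#ff0000` → cut (S772, F1122). Machine vertices: (46.15,118.22) → (232.97,118.22) → (232.97,71.61) → (46.15,71.61) → (46.15,118.22). Closed: final G1 returns to the first vertex.

**Shape 2** — `<path>` closed polygon, stroke `#ff0000` → cut (S772, F1122). Machine vertices: (337.79,112.31) → (333.81,111.06) → (72.67,42.95) → (337.79,112.31). Closed: final G1 returns to the first vertex.

**Shape 3** — `<path>` quadratic bezier, stroke `#ff00ff` → engrave (S265, F3042). Control points (SVG): P0=(288.20,104.60), P1=(300.95,127.44), P2=(260.07,131.30); sampled at t=k/3. Machine vertices: (288.20,58.89) → (290.74,45.77) → (281.36,36.87) → (260.07,32.19). Open path.

**Shape 4** — `<rect>` rectangle, stroke `#008000` → score (S450, F2232). Machine vertices: (30.08,117.55) → (115.87,117.55) → (115.87,48.15) → (30.08,48.15) → (30.08,117.55). Closed: final G1 returns to the first vertex.

**Shape 5** — `<line>` line segment, stroke `#ff00ff` → engrave (S265, F3042). Machine vertices: (86.74,50.18) → (256.84,84.80). Open path.

**Shape 6** — `<path>` cubic bezier, stroke `#ff00ff` → engrave (S265, F3042). Control points (SVG): P0=(26.12,122.96), P1=(53.26,117.72), P2=(185.38,112.72), P3=(159.96,123.69); sampled at t=k/3. Machine vertices: (26.12,40.53) → (78.53,45.11) → (142.59,46.03) → (159.96,39.80). Open path.

G21
G90
G00 X46.15 Y118.22
M4 S772
G1 X232.97 Y118.22 F1122
G1 X232.97 Y71.61 F1122
G1 X46.15 Y71.61 F1122
G1 X46.15 Y118.22 F1122
M5
G00 X337.79 Y112.31
M4 S772
G1 X333.81 Y111.06 F1122
G1 X72.67 Y42.95 F1122
G1 X337.79 Y112.31 F1122
M5
G00 X288.20 Y58.89
M4 S265
G1 X290.74 Y45.77 F3042
G1 X281.36 Y36.87 F3042
G1 X260.07 Y32.19 F3042
M5
G00 X30.08 Y117.55
M4 S450
G1 X115.87 Y117.55 F2232
G1 X115.87 Y48.15 F2232
G1 X30.08 Y48.15 F2232
G1 X30.08 Y117.55 F2232
M5
G00 X86.74 Y50.18
M4 S265
G1 X256.84 Y84.80 F3042
M5
G00 X26.12 Y40.53
M4 S265
G1 X78.53 Y45.11 F3042
G1 X142.59 Y46.03 F3042
G1 X159.96 Y39.80 F3042
M5
G00 X0.00 Y0.00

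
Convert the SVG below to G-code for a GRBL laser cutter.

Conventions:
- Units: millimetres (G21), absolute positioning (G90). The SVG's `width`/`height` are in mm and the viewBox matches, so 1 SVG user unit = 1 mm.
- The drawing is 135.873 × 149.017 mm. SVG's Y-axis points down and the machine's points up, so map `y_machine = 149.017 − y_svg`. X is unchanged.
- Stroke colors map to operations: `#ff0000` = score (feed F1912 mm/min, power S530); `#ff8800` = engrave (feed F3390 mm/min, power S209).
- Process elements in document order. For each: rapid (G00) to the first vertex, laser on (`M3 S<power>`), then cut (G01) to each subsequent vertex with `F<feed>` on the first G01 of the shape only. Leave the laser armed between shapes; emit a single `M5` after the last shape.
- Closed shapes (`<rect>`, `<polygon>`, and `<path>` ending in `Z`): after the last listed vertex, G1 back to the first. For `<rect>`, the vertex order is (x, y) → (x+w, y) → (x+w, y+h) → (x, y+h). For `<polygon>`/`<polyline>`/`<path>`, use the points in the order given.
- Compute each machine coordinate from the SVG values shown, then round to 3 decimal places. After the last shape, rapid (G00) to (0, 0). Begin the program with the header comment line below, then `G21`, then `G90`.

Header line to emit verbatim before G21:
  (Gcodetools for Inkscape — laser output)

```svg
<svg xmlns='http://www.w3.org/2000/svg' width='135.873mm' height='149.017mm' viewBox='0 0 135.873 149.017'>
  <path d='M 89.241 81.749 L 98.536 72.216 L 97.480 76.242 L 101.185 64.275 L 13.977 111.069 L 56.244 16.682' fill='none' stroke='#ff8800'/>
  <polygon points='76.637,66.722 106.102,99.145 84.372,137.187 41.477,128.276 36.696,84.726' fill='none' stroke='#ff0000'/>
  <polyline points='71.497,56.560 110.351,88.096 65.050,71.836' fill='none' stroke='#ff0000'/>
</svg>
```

viewBox `0 0 135.873 149.017` with mm width/height → 1 unit = 1 mm. Flip: y_m = 149.017 − y_svg.

**Shape 1** — `<path>` open polyline, stroke `#ff8800` → engrave (S209, F3390). Machine vertices: (89.241,67.268) → (98.536,76.801) → (97.480,72.775) → (101.185,84.742) → (13.977,37.948) → (56.244,132.335). Open path.

**Shape 2** — `<polygon>` regular polygon, stroke `#ff0000` → score (S530, F1912). Machine vertices: (76.637,82.295) → (106.102,49.872) → (84.372,11.830) → (41.477,20.741) → (36.696,64.291) → (76.637,82.295). Closed: final G1 returns to the first vertex.

**Shape 3** — `<polyline>` open polyline, stroke `#ff0000` → score (S530, F1912). Machine vertices: (71.497,92.457) → (110.351,60.921) → (65.050,77.181). Open path.

(Gcodetools for Inkscape — laser output)
G21
G90
G00 X89.241 Y67.268
M3 S209
G01 X98.536 Y76.801 F3390
G01 X97.480 Y72.775
G01 X101.185 Y84.742
G01 X13.977 Y37.948
G01 X56.244 Y132.335
G00 X76.637 Y82.295
M3 S530
G01 X106.102 Y49.872 F1912
G01 X84.372 Y11.830
G01 X41.477 Y20.741
G01 X36.696 Y64.291
G01 X76.637 Y82.295
G00 X71.497 Y92.457
M3 S530
G01 X110.351 Y60.921 F1912
G01 X65.050 Y77.181
M5
G00 X0.000 Y0.000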